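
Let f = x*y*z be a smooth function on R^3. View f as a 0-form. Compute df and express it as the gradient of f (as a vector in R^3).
df = (y*z) dx + (x*z) dy + (x*y) dz; grad f = (y*z, x*z, x*y)

For a 0-form f, d f = (∂f/∂x) dx + (∂f/∂y) dy + (∂f/∂z) dz. The components of the vector representation are exactly the entries of grad f in Cartesian coordinates:
  ∂f/∂x = y*z
  ∂f/∂y = x*z
  ∂f/∂z = x*y.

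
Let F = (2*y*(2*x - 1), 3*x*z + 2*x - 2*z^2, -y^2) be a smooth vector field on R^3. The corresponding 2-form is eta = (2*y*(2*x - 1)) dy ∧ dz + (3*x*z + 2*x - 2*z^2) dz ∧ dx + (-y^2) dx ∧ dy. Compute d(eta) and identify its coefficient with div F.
d(eta) = (4*y) dx ∧ dy ∧ dz; div F = 4*y

For a 2-form in R^3 of the form above, applying d gives a 3-form with coefficient ∂P/∂x + ∂Q/∂y + ∂R/∂z:
  ∂P/∂x = 4*y
  ∂Q/∂y = 0
  ∂R/∂z = 0
Sum = 4*y, which is exactly div F.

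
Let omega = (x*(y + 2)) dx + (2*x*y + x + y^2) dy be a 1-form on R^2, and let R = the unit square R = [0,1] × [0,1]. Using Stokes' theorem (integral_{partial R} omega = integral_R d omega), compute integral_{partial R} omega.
integral_(partial R) omega = 3/2

Stokes: integral_partial_R omega = integral_R d omega with d omega = (∂Q/∂x - ∂P/∂y) dx ∧ dy.
  ∂Q/∂x = 2*y + 1
  ∂P/∂y = x
  integrand = ∂Q/∂x - ∂P/∂y = -x + 2*y + 1.
Integrating over R: integral_0^1 integral_0^1 (-x + 2*y + 1) dx dy = 3/2.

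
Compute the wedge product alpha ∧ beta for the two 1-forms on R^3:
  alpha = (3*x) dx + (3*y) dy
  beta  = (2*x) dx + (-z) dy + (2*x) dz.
alpha ∧ beta = (-3*x*(2*y + z)) dx ∧ dy + (6*x^2) dx ∧ dz + (6*x*y) dy ∧ dz

Distribute the wedge, using dx_i ∧ dx_j = -dx_j ∧ dx_i and dx_i ∧ dx_i = 0. For each pair (i, j) with i < j, the coefficient of dx_i ∧ dx_j in alpha ∧ beta is (alpha_i * beta_j - alpha_j * beta_i). Collecting: alpha ∧ beta = (-3*x*(2*y + z)) dx ∧ dy + (6*x^2) dx ∧ dz + (6*x*y) dy ∧ dz.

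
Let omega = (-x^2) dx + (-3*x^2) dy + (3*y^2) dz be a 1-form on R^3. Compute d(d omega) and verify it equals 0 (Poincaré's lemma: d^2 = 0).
d(d omega) = 0

Step 1: d omega = sum_{i<j} (∂f_j/∂x_i - ∂f_i/∂x_j) dx_i ∧ dx_j:
  coeff of dx ∧ dy: -6*x
  coeff of dx ∧ dz: 0
  coeff of dy ∧ dz: 6*y
Step 2: Apply d again to each 2-form coefficient. The only possible 3-form in R^3 is dx ∧ dy ∧ dz, with coefficient
  ∂(coeff of dy∧dz)/∂x - ∂(coeff of dx∧dz)/∂y + ∂(coeff of dx∧dy)/∂z
  = ∂/∂x (6*y) - ∂/∂y (0) + ∂/∂z (-6*x).
Each of these terms simplifies to sums of mixed partials that cancel in pairs. The result is 0 (by equality of mixed partials for smooth functions — Schwarz / Clairaut).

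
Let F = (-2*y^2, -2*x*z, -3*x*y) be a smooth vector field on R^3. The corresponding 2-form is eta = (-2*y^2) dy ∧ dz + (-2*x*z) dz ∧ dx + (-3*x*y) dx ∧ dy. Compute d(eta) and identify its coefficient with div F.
d(eta) = (0) dx ∧ dy ∧ dz; div F = 0

For a 2-form in R^3 of the form above, applying d gives a 3-form with coefficient ∂P/∂x + ∂Q/∂y + ∂R/∂z:
  ∂P/∂x = 0
  ∂Q/∂y = 0
  ∂R/∂z = 0
Sum = 0, which is exactly div F.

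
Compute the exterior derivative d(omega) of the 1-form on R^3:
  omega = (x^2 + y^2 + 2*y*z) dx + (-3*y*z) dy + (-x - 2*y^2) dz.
d(omega) = (-2*y - 2*z) dx ∧ dy + (-2*y - 1) dx ∧ dz + (-y) dy ∧ dz

For a 1-form omega = sum_i f_i dx_i, the exterior derivative is
  d(omega) = sum_{i < j} (∂f_j/∂x_i - ∂f_i/∂x_j) dx_i ∧ dx_j.
  coefficient of dx ∧ dy: ∂f_2/∂x - ∂f_1/∂y = ∂(-3*y*z)/∂x - ∂(x^2 + y^2 + 2*y*z)/∂y = -2*y - 2*z
  coefficient of dx ∧ dz: ∂f_3/∂x - ∂f_1/∂z = ∂(-x - 2*y^2)/∂x - ∂(x^2 + y^2 + 2*y*z)/∂z = -2*y - 1
  coefficient of dy ∧ dz: ∂f_3/∂y - ∂f_2/∂z = ∂(-x - 2*y^2)/∂y - ∂(-3*y*z)/∂z = -y
Assembling: d(omega) = (-2*y - 2*z) dx ∧ dy + (-2*y - 1) dx ∧ dz + (-y) dy ∧ dz.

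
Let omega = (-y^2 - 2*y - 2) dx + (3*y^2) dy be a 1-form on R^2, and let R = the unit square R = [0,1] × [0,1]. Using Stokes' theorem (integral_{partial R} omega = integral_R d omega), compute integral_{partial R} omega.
integral_(partial R) omega = 3

Stokes: integral_partial_R omega = integral_R d omega with d omega = (∂Q/∂x - ∂P/∂y) dx ∧ dy.
  ∂Q/∂x = 0
  ∂P/∂y = -2*y - 2
  integrand = ∂Q/∂x - ∂P/∂y = 2*y + 2.
Integrating over R: integral_0^1 integral_0^1 (2*y + 2) dx dy = 3.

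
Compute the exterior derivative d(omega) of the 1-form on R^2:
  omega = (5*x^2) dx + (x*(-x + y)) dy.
d(omega) = (-2*x + y) dx ∧ dy

For a 1-form omega = sum_i f_i dx_i, the exterior derivative is
  d(omega) = sum_{i < j} (∂f_j/∂x_i - ∂f_i/∂x_j) dx_i ∧ dx_j.
  coefficient of dx ∧ dy: ∂f_2/∂x - ∂f_1/∂y = ∂(x*(-x + y))/∂x - ∂(5*x^2)/∂y = -2*x + y
Assembling: d(omega) = (-2*x + y) dx ∧ dy.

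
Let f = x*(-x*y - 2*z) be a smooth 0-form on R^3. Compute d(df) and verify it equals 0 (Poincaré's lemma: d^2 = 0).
d(df) = 0

Step 1: df = sum_i (∂f/∂x_i) dx_i = (-2*x*y - 2*z) dx + (-x^2) dy + (-2*x) dz.
Step 2: Apply d again. Using the 1-form formula, the coefficient of dx ∧ dy in d(df) is ∂^2 f/∂x ∂y - ∂^2 f/∂y ∂x = (-2*x) - (-2*x) = 0 (equality of mixed partials for smooth f).
Similarly for dx ∧ dz and dy ∧ dz — all coefficients vanish. So d(df) = 0.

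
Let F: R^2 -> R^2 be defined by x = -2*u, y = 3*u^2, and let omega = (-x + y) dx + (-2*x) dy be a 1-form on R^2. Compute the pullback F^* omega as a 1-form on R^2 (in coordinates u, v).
F^* omega = (2*u*(9*u - 2)) du

Using F^*(f dg) = (f ∘ F) d(g ∘ F), substitute each coordinate x_i by F_i(u, v) in f_i, and replace dx_i by d F_i = (∂F_i/∂u) du + (∂F_i/∂v) dv.
  For the x component: f_1(F) = u*(3*u + 2); d F_1 = (-2) du + (0) dv
  For the y component: f_2(F) = 4*u; d F_2 = (6*u) du + (0) dv
Combining and collecting du, dv coefficients:
  coeff of du: 2*u*(9*u - 2)
  coeff of dv: 0
F^* omega = (2*u*(9*u - 2)) du.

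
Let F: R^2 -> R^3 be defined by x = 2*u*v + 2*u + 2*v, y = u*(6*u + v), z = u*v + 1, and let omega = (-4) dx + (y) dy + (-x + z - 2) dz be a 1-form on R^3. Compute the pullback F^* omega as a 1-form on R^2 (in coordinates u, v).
F^* omega = (72*u^3 + 18*u^2*v - 2*u*v - 2*v^2 - 9*v - 8) du + (6*u^3 - 2*u^2 - 2*u*v - 9*u - 8) dv

Using F^*(f dg) = (f ∘ F) d(g ∘ F), substitute each coordinate x_i by F_i(u, v) in f_i, and replace dx_i by d F_i = (∂F_i/∂u) du + (∂F_i/∂v) dv.
  For the x component: f_1(F) = -4; d F_1 = (2*v + 2) du + (2*u + 2) dv
  For the y component: f_2(F) = u*(6*u + v); d F_2 = (12*u + v) du + (u) dv
  For the z component: f_3(F) = -u*v - 2*u - 2*v - 1; d F_3 = (v) du + (u) dv
Combining and collecting du, dv coefficients:
  coeff of du: 72*u^3 + 18*u^2*v - 2*u*v - 2*v^2 - 9*v - 8
  coeff of dv: 6*u^3 - 2*u^2 - 2*u*v - 9*u - 8
F^* omega = (72*u^3 + 18*u^2*v - 2*u*v - 2*v^2 - 9*v - 8) du + (6*u^3 - 2*u^2 - 2*u*v - 9*u - 8) dv.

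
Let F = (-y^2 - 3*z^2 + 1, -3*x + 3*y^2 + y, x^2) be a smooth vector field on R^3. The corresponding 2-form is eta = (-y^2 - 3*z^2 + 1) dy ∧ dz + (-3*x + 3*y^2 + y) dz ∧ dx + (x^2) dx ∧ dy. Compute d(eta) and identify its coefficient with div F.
d(eta) = (6*y + 1) dx ∧ dy ∧ dz; div F = 6*y + 1

For a 2-form in R^3 of the form above, applying d gives a 3-form with coefficient ∂P/∂x + ∂Q/∂y + ∂R/∂z:
  ∂P/∂x = 0
  ∂Q/∂y = 6*y + 1
  ∂R/∂z = 0
Sum = 6*y + 1, which is exactly div F.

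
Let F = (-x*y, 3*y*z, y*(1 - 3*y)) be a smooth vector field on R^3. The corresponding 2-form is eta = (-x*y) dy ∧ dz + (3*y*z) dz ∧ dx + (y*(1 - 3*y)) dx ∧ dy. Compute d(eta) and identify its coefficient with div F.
d(eta) = (-y + 3*z) dx ∧ dy ∧ dz; div F = -y + 3*z

For a 2-form in R^3 of the form above, applying d gives a 3-form with coefficient ∂P/∂x + ∂Q/∂y + ∂R/∂z:
  ∂P/∂x = -y
  ∂Q/∂y = 3*z
  ∂R/∂z = 0
Sum = -y + 3*z, which is exactly div F.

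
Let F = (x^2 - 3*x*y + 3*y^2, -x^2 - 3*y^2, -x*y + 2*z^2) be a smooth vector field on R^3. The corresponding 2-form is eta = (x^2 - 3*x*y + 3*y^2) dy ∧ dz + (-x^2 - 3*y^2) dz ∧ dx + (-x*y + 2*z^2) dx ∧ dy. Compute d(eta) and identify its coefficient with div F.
d(eta) = (2*x - 9*y + 4*z) dx ∧ dy ∧ dz; div F = 2*x - 9*y + 4*z

For a 2-form in R^3 of the form above, applying d gives a 3-form with coefficient ∂P/∂x + ∂Q/∂y + ∂R/∂z:
  ∂P/∂x = 2*x - 3*y
  ∂Q/∂y = -6*y
  ∂R/∂z = 4*z
Sum = 2*x - 9*y + 4*z, which is exactly div F.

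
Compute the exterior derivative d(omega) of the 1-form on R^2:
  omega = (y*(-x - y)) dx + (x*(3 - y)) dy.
d(omega) = (x + y + 3) dx ∧ dy

For a 1-form omega = sum_i f_i dx_i, the exterior derivative is
  d(omega) = sum_{i < j} (∂f_j/∂x_i - ∂f_i/∂x_j) dx_i ∧ dx_j.
  coefficient of dx ∧ dy: ∂f_2/∂x - ∂f_1/∂y = ∂(x*(3 - y))/∂x - ∂(y*(-x - y))/∂y = x + y + 3
Assembling: d(omega) = (x + y + 3) dx ∧ dy.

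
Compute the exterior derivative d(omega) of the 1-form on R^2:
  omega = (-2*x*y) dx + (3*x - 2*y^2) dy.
d(omega) = (2*x + 3) dx ∧ dy

For a 1-form omega = sum_i f_i dx_i, the exterior derivative is
  d(omega) = sum_{i < j} (∂f_j/∂x_i - ∂f_i/∂x_j) dx_i ∧ dx_j.
  coefficient of dx ∧ dy: ∂f_2/∂x - ∂f_1/∂y = ∂(3*x - 2*y^2)/∂x - ∂(-2*x*y)/∂y = 2*x + 3
Assembling: d(omega) = (2*x + 3) dx ∧ dy.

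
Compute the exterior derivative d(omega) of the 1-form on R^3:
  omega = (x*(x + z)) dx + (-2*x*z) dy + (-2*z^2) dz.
d(omega) = (-2*z) dx ∧ dy + (-x) dx ∧ dz + (2*x) dy ∧ dz

For a 1-form omega = sum_i f_i dx_i, the exterior derivative is
  d(omega) = sum_{i < j} (∂f_j/∂x_i - ∂f_i/∂x_j) dx_i ∧ dx_j.
  coefficient of dx ∧ dy: ∂f_2/∂x - ∂f_1/∂y = ∂(-2*x*z)/∂x - ∂(x*(x + z))/∂y = -2*z
  coefficient of dx ∧ dz: ∂f_3/∂x - ∂f_1/∂z = ∂(-2*z^2)/∂x - ∂(x*(x + z))/∂z = -x
  coefficient of dy ∧ dz: ∂f_3/∂y - ∂f_2/∂z = ∂(-2*z^2)/∂y - ∂(-2*x*z)/∂z = 2*x
Assembling: d(omega) = (-2*z) dx ∧ dy + (-x) dx ∧ dz + (2*x) dy ∧ dz.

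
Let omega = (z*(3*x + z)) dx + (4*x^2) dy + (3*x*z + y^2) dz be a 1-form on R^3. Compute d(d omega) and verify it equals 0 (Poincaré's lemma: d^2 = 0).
d(d omega) = 0

Step 1: d omega = sum_{i<j} (∂f_j/∂x_i - ∂f_i/∂x_j) dx_i ∧ dx_j:
  coeff of dx ∧ dy: 8*x
  coeff of dx ∧ dz: -3*x + z
  coeff of dy ∧ dz: 2*y
Step 2: Apply d again to each 2-form coefficient. The only possible 3-form in R^3 is dx ∧ dy ∧ dz, with coefficient
  ∂(coeff of dy∧dz)/∂x - ∂(coeff of dx∧dz)/∂y + ∂(coeff of dx∧dy)/∂z
  = ∂/∂x (2*y) - ∂/∂y (-3*x + z) + ∂/∂z (8*x).
Each of these terms simplifies to sums of mixed partials that cancel in pairs. The result is 0 (by equality of mixed partials for smooth functions — Schwarz / Clairaut).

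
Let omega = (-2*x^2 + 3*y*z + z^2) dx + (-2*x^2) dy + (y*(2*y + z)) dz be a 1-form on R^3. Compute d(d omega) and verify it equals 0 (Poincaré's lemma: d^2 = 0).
d(d omega) = 0

Step 1: d omega = sum_{i<j} (∂f_j/∂x_i - ∂f_i/∂x_j) dx_i ∧ dx_j:
  coeff of dx ∧ dy: -4*x - 3*z
  coeff of dx ∧ dz: -3*y - 2*z
  coeff of dy ∧ dz: 4*y + z
Step 2: Apply d again to each 2-form coefficient. The only possible 3-form in R^3 is dx ∧ dy ∧ dz, with coefficient
  ∂(coeff of dy∧dz)/∂x - ∂(coeff of dx∧dz)/∂y + ∂(coeff of dx∧dy)/∂z
  = ∂/∂x (4*y + z) - ∂/∂y (-3*y - 2*z) + ∂/∂z (-4*x - 3*z).
Each of these terms simplifies to sums of mixed partials that cancel in pairs. The result is 0 (by equality of mixed partials for smooth functions — Schwarz / Clairaut).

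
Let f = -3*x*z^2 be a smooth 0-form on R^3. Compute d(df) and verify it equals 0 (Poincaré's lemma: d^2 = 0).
d(df) = 0

Step 1: df = sum_i (∂f/∂x_i) dx_i = (-3*z^2) dx + (0) dy + (-6*x*z) dz.
Step 2: Apply d again. Using the 1-form formula, the coefficient of dx ∧ dy in d(df) is ∂^2 f/∂x ∂y - ∂^2 f/∂y ∂x = (0) - (0) = 0 (equality of mixed partials for smooth f).
Similarly for dx ∧ dz and dy ∧ dz — all coefficients vanish. So d(df) = 0.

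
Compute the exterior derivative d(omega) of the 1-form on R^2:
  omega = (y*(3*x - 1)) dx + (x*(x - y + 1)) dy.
d(omega) = (-x - y + 2) dx ∧ dy

For a 1-form omega = sum_i f_i dx_i, the exterior derivative is
  d(omega) = sum_{i < j} (∂f_j/∂x_i - ∂f_i/∂x_j) dx_i ∧ dx_j.
  coefficient of dx ∧ dy: ∂f_2/∂x - ∂f_1/∂y = ∂(x*(x - y + 1))/∂x - ∂(y*(3*x - 1))/∂y = -x - y + 2
Assembling: d(omega) = (-x - y + 2) dx ∧ dy.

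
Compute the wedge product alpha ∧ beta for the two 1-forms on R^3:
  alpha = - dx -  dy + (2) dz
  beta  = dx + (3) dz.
alpha ∧ beta = (-5) dx ∧ dz + (1) dx ∧ dy + (-3) dy ∧ dz

Distribute the wedge, using dx_i ∧ dx_j = -dx_j ∧ dx_i and dx_i ∧ dx_i = 0. For each pair (i, j) with i < j, the coefficient of dx_i ∧ dx_j in alpha ∧ beta is (alpha_i * beta_j - alpha_j * beta_i). Collecting: alpha ∧ beta = (-5) dx ∧ dz + (1) dx ∧ dy + (-3) dy ∧ dz.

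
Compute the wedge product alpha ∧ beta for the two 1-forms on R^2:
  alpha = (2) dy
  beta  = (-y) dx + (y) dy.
alpha ∧ beta = (2*y) dx ∧ dy

Distribute the wedge, using dx_i ∧ dx_j = -dx_j ∧ dx_i and dx_i ∧ dx_i = 0. For each pair (i, j) with i < j, the coefficient of dx_i ∧ dx_j in alpha ∧ beta is (alpha_i * beta_j - alpha_j * beta_i). Collecting: alpha ∧ beta = (2*y) dx ∧ dy.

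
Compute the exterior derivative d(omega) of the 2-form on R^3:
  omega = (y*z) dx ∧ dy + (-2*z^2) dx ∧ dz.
d(omega) = (y) dx ∧ dy ∧ dz

For a 2-form omega = sum_{i<j} g_{ij} dx_i ∧ dx_j, the exterior derivative is
  d(omega) = sum_{i<j} d(g_{ij}) ∧ dx_i ∧ dx_j = sum_{i<j, k} (∂g_{ij}/∂x_k) dx_k ∧ dx_i ∧ dx_j.
Expand each term, using dx_k ∧ dx_i ∧ dx_j = sgn(permutation) dx_{(a)} ∧ dx_{(b)} ∧ dx_{(c)} with (a < b < c) sorted:
  d(y*z) includes (∂/∂z)(y*z) dz = (y) dz, which multiplied by dx ∧ dy gives (y) dx ∧ dy ∧ dz
Collecting like 3-forms: d(omega) = (y) dx ∧ dy ∧ dz.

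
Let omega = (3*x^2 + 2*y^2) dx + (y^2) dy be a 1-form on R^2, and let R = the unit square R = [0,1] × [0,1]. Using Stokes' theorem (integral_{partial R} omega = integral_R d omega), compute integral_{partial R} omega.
integral_(partial R) omega = -2

Stokes: integral_partial_R omega = integral_R d omega with d omega = (∂Q/∂x - ∂P/∂y) dx ∧ dy.
  ∂Q/∂x = 0
  ∂P/∂y = 4*y
  integrand = ∂Q/∂x - ∂P/∂y = -4*y.
Integrating over R: integral_0^1 integral_0^1 (-4*y) dx dy = -2.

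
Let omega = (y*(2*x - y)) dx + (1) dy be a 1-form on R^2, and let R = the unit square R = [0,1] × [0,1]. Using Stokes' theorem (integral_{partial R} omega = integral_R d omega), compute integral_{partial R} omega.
integral_(partial R) omega = 0

Stokes: integral_partial_R omega = integral_R d omega with d omega = (∂Q/∂x - ∂P/∂y) dx ∧ dy.
  ∂Q/∂x = 0
  ∂P/∂y = 2*x - 2*y
  integrand = ∂Q/∂x - ∂P/∂y = -2*x + 2*y.
Integrating over R: integral_0^1 integral_0^1 (-2*x + 2*y) dx dy = 0.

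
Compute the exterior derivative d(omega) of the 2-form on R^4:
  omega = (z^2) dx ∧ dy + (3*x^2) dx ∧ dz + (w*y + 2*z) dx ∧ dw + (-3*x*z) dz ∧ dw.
d(omega) = (2*z) dx ∧ dy ∧ dz + (-w) dx ∧ dy ∧ dw + (-3*z - 2) dx ∧ dz ∧ dw

For a 2-form omega = sum_{i<j} g_{ij} dx_i ∧ dx_j, the exterior derivative is
  d(omega) = sum_{i<j} d(g_{ij}) ∧ dx_i ∧ dx_j = sum_{i<j, k} (∂g_{ij}/∂x_k) dx_k ∧ dx_i ∧ dx_j.
Expand each term, using dx_k ∧ dx_i ∧ dx_j = sgn(permutation) dx_{(a)} ∧ dx_{(b)} ∧ dx_{(c)} with (a < b < c) sorted:
  d(z^2) includes (∂/∂z)(z^2) dz = (2*z) dz, which multiplied by dx ∧ dy gives (2*z) dx ∧ dy ∧ dz
  d(w*y + 2*z) includes (∂/∂y)(w*y + 2*z) dy = (w) dy, which multiplied by dx ∧ dw gives (-w) dx ∧ dy ∧ dw
  d(w*y + 2*z) includes (∂/∂z)(w*y + 2*z) dz = (2) dz, which multiplied by dx ∧ dw gives (-2) dx ∧ dz ∧ dw
  d(-3*x*z) includes (∂/∂x)(-3*x*z) dx = (-3*z) dx, which multiplied by dz ∧ dw gives (-3*z) dx ∧ dz ∧ dw
Collecting like 3-forms: d(omega) = (2*z) dx ∧ dy ∧ dz + (-w) dx ∧ dy ∧ dw + (-3*z - 2) dx ∧ dz ∧ dw.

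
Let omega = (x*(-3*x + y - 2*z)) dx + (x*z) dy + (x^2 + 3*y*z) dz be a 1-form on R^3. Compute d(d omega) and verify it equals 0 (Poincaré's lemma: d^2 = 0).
d(d omega) = 0

Step 1: d omega = sum_{i<j} (∂f_j/∂x_i - ∂f_i/∂x_j) dx_i ∧ dx_j:
  coeff of dx ∧ dy: -x + z
  coeff of dx ∧ dz: 4*x
  coeff of dy ∧ dz: -x + 3*z
Step 2: Apply d again to each 2-form coefficient. The only possible 3-form in R^3 is dx ∧ dy ∧ dz, with coefficient
  ∂(coeff of dy∧dz)/∂x - ∂(coeff of dx∧dz)/∂y + ∂(coeff of dx∧dy)/∂z
  = ∂/∂x (-x + 3*z) - ∂/∂y (4*x) + ∂/∂z (-x + z).
Each of these terms simplifies to sums of mixed partials that cancel in pairs. The result is 0 (by equality of mixed partials for smooth functions — Schwarz / Clairaut).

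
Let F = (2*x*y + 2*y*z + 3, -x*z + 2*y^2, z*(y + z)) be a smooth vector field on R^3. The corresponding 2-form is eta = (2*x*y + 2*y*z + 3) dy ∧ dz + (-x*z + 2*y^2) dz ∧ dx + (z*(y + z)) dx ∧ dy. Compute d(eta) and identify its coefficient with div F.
d(eta) = (7*y + 2*z) dx ∧ dy ∧ dz; div F = 7*y + 2*z

For a 2-form in R^3 of the form above, applying d gives a 3-form with coefficient ∂P/∂x + ∂Q/∂y + ∂R/∂z:
  ∂P/∂x = 2*y
  ∂Q/∂y = 4*y
  ∂R/∂z = y + 2*z
Sum = 7*y + 2*z, which is exactly div F.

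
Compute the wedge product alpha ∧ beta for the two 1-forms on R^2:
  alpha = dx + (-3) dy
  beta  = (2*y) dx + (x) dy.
alpha ∧ beta = (x + 6*y) dx ∧ dy

Distribute the wedge, using dx_i ∧ dx_j = -dx_j ∧ dx_i and dx_i ∧ dx_i = 0. For each pair (i, j) with i < j, the coefficient of dx_i ∧ dx_j in alpha ∧ beta is (alpha_i * beta_j - alpha_j * beta_i). Collecting: alpha ∧ beta = (x + 6*y) dx ∧ dy.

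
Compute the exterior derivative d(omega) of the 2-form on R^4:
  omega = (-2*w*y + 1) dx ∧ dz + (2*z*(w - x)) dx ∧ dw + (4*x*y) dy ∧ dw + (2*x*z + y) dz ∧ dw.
d(omega) = (2*w) dx ∧ dy ∧ dz + (-2*w + 2*x - 2*y + 2*z) dx ∧ dz ∧ dw + (4*y) dx ∧ dy ∧ dw + (1) dy ∧ dz ∧ dw

For a 2-form omega = sum_{i<j} g_{ij} dx_i ∧ dx_j, the exterior derivative is
  d(omega) = sum_{i<j} d(g_{ij}) ∧ dx_i ∧ dx_j = sum_{i<j, k} (∂g_{ij}/∂x_k) dx_k ∧ dx_i ∧ dx_j.
Expand each term, using dx_k ∧ dx_i ∧ dx_j = sgn(permutation) dx_{(a)} ∧ dx_{(b)} ∧ dx_{(c)} with (a < b < c) sorted:
  d(-2*w*y + 1) includes (∂/∂y)(-2*w*y + 1) dy = (-2*w) dy, which multiplied by dx ∧ dz gives (2*w) dx ∧ dy ∧ dz
  d(-2*w*y + 1) includes (∂/∂w)(-2*w*y + 1) dw = (-2*y) dw, which multiplied by dx ∧ dz gives (-2*y) dx ∧ dz ∧ dw
  d(2*z*(w - x)) includes (∂/∂z)(2*z*(w - x)) dz = (2*w - 2*x) dz, which multiplied by dx ∧ dw gives (-2*w + 2*x) dx ∧ dz ∧ dw
  d(4*x*y) includes (∂/∂x)(4*x*y) dx = (4*y) dx, which multiplied by dy ∧ dw gives (4*y) dx ∧ dy ∧ dw
  d(2*x*z + y) includes (∂/∂x)(2*x*z + y) dx = (2*z) dx, which multiplied by dz ∧ dw gives (2*z) dx ∧ dz ∧ dw
  d(2*x*z + y) includes (∂/∂y)(2*x*z + y) dy = (1) dy, which multiplied by dz ∧ dw gives (1) dy ∧ dz ∧ dw
Collecting like 3-forms: d(omega) = (2*w) dx ∧ dy ∧ dz + (-2*w + 2*x - 2*y + 2*z) dx ∧ dz ∧ dw + (4*y) dx ∧ dy ∧ dw + (1) dy ∧ dz ∧ dw.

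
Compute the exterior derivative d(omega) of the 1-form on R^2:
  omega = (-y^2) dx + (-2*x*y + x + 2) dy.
d(omega) = (1) dx ∧ dy

For a 1-form omega = sum_i f_i dx_i, the exterior derivative is
  d(omega) = sum_{i < j} (∂f_j/∂x_i - ∂f_i/∂x_j) dx_i ∧ dx_j.
  coefficient of dx ∧ dy: ∂f_2/∂x - ∂f_1/∂y = ∂(-2*x*y + x + 2)/∂x - ∂(-y^2)/∂y = 1
Assembling: d(omega) = (1) dx ∧ dy.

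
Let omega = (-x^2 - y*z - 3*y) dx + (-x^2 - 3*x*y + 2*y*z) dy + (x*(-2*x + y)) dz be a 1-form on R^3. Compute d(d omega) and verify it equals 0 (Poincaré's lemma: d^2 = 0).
d(d omega) = 0

Step 1: d omega = sum_{i<j} (∂f_j/∂x_i - ∂f_i/∂x_j) dx_i ∧ dx_j:
  coeff of dx ∧ dy: -2*x - 3*y + z + 3
  coeff of dx ∧ dz: -4*x + 2*y
  coeff of dy ∧ dz: x - 2*y
Step 2: Apply d again to each 2-form coefficient. The only possible 3-form in R^3 is dx ∧ dy ∧ dz, with coefficient
  ∂(coeff of dy∧dz)/∂x - ∂(coeff of dx∧dz)/∂y + ∂(coeff of dx∧dy)/∂z
  = ∂/∂x (x - 2*y) - ∂/∂y (-4*x + 2*y) + ∂/∂z (-2*x - 3*y + z + 3).
Each of these terms simplifies to sums of mixed partials that cancel in pairs. The result is 0 (by equality of mixed partials for smooth functions — Schwarz / Clairaut).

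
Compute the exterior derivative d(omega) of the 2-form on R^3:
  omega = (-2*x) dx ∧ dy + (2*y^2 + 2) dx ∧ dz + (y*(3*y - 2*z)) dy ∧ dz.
d(omega) = (-4*y) dx ∧ dy ∧ dz

For a 2-form omega = sum_{i<j} g_{ij} dx_i ∧ dx_j, the exterior derivative is
  d(omega) = sum_{i<j} d(g_{ij}) ∧ dx_i ∧ dx_j = sum_{i<j, k} (∂g_{ij}/∂x_k) dx_k ∧ dx_i ∧ dx_j.
Expand each term, using dx_k ∧ dx_i ∧ dx_j = sgn(permutation) dx_{(a)} ∧ dx_{(b)} ∧ dx_{(c)} with (a < b < c) sorted:
  d(2*y^2 + 2) includes (∂/∂y)(2*y^2 + 2) dy = (4*y) dy, which multiplied by dx ∧ dz gives (-4*y) dx ∧ dy ∧ dz
Collecting like 3-forms: d(omega) = (-4*y) dx ∧ dy ∧ dz.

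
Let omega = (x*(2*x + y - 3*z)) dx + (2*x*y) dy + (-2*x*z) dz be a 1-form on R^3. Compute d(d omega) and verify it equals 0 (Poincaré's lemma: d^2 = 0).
d(d omega) = 0

Step 1: d omega = sum_{i<j} (∂f_j/∂x_i - ∂f_i/∂x_j) dx_i ∧ dx_j:
  coeff of dx ∧ dy: -x + 2*y
  coeff of dx ∧ dz: 3*x - 2*z
  coeff of dy ∧ dz: 0
Step 2: Apply d again to each 2-form coefficient. The only possible 3-form in R^3 is dx ∧ dy ∧ dz, with coefficient
  ∂(coeff of dy∧dz)/∂x - ∂(coeff of dx∧dz)/∂y + ∂(coeff of dx∧dy)/∂z
  = ∂/∂x (0) - ∂/∂y (3*x - 2*z) + ∂/∂z (-x + 2*y).
Each of these terms simplifies to sums of mixed partials that cancel in pairs. The result is 0 (by equality of mixed partials for smooth functions — Schwarz / Clairaut).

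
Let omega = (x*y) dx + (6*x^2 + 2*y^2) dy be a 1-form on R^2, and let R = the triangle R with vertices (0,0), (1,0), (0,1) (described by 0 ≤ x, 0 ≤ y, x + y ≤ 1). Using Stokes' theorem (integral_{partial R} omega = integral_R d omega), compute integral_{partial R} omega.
integral_(partial R) omega = 11/6

Stokes: integral_partial_R omega = integral_R d omega with d omega = (∂Q/∂x - ∂P/∂y) dx ∧ dy.
  ∂Q/∂x = 12*x
  ∂P/∂y = x
  integrand = ∂Q/∂x - ∂P/∂y = 11*x.
Integrating over R: integral_0^1 integral_0^{1-x} (11*x) dy dx = 11/6.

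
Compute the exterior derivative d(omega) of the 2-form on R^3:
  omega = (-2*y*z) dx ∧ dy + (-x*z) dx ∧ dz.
d(omega) = (-2*y) dx ∧ dy ∧ dz

For a 2-form omega = sum_{i<j} g_{ij} dx_i ∧ dx_j, the exterior derivative is
  d(omega) = sum_{i<j} d(g_{ij}) ∧ dx_i ∧ dx_j = sum_{i<j, k} (∂g_{ij}/∂x_k) dx_k ∧ dx_i ∧ dx_j.
Expand each term, using dx_k ∧ dx_i ∧ dx_j = sgn(permutation) dx_{(a)} ∧ dx_{(b)} ∧ dx_{(c)} with (a < b < c) sorted:
  d(-2*y*z) includes (∂/∂z)(-2*y*z) dz = (-2*y) dz, which multiplied by dx ∧ dy gives (-2*y) dx ∧ dy ∧ dz
Collecting like 3-forms: d(omega) = (-2*y) dx ∧ dy ∧ dz.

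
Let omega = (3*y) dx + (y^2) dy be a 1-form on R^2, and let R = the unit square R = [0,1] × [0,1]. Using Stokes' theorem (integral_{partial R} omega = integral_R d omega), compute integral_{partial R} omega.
integral_(partial R) omega = -3

Stokes: integral_partial_R omega = integral_R d omega with d omega = (∂Q/∂x - ∂P/∂y) dx ∧ dy.
  ∂Q/∂x = 0
  ∂P/∂y = 3
  integrand = ∂Q/∂x - ∂P/∂y = -3.
Integrating over R: integral_0^1 integral_0^1 (-3) dx dy = -3.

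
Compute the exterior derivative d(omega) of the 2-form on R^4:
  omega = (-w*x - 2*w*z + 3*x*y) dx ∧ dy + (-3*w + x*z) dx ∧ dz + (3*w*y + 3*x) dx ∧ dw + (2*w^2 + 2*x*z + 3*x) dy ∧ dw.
d(omega) = (-2*w) dx ∧ dy ∧ dz + (-3*w - x + 3) dx ∧ dy ∧ dw + (-3) dx ∧ dz ∧ dw + (-2*x) dy ∧ dz ∧ dw

For a 2-form omega = sum_{i<j} g_{ij} dx_i ∧ dx_j, the exterior derivative is
  d(omega) = sum_{i<j} d(g_{ij}) ∧ dx_i ∧ dx_j = sum_{i<j, k} (∂g_{ij}/∂x_k) dx_k ∧ dx_i ∧ dx_j.
Expand each term, using dx_k ∧ dx_i ∧ dx_j = sgn(permutation) dx_{(a)} ∧ dx_{(b)} ∧ dx_{(c)} with (a < b < c) sorted:
  d(-w*x - 2*w*z + 3*x*y) includes (∂/∂z)(-w*x - 2*w*z + 3*x*y) dz = (-2*w) dz, which multiplied by dx ∧ dy gives (-2*w) dx ∧ dy ∧ dz
  d(-w*x - 2*w*z + 3*x*y) includes (∂/∂w)(-w*x - 2*w*z + 3*x*y) dw = (-x - 2*z) dw, which multiplied by dx ∧ dy gives (-x - 2*z) dx ∧ dy ∧ dw
  d(-3*w + x*z) includes (∂/∂w)(-3*w + x*z) dw = (-3) dw, which multiplied by dx ∧ dz gives (-3) dx ∧ dz ∧ dw
  d(3*w*y + 3*x) includes (∂/∂y)(3*w*y + 3*x) dy = (3*w) dy, which multiplied by dx ∧ dw gives (-3*w) dx ∧ dy ∧ dw
  d(2*w^2 + 2*x*z + 3*x) includes (∂/∂x)(2*w^2 + 2*x*z + 3*x) dx = (2*z + 3) dx, which multiplied by dy ∧ dw gives (2*z + 3) dx ∧ dy ∧ dw
  d(2*w^2 + 2*x*z + 3*x) includes (∂/∂z)(2*w^2 + 2*x*z + 3*x) dz = (2*x) dz, which multiplied by dy ∧ dw gives (-2*x) dy ∧ dz ∧ dw
Collecting like 3-forms: d(omega) = (-2*w) dx ∧ dy ∧ dz + (-3*w - x + 3) dx ∧ dy ∧ dw + (-3) dx ∧ dz ∧ dw + (-2*x) dy ∧ dz ∧ dw.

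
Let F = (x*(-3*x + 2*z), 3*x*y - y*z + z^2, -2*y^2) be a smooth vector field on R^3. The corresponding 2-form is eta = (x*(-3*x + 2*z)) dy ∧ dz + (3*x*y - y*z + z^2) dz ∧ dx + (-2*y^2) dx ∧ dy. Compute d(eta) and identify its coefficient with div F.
d(eta) = (-3*x + z) dx ∧ dy ∧ dz; div F = -3*x + z

For a 2-form in R^3 of the form above, applying d gives a 3-form with coefficient ∂P/∂x + ∂Q/∂y + ∂R/∂z:
  ∂P/∂x = -6*x + 2*z
  ∂Q/∂y = 3*x - z
  ∂R/∂z = 0
Sum = -3*x + z, which is exactly div F.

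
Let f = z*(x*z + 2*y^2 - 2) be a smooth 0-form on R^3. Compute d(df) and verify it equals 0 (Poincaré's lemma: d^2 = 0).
d(df) = 0

Step 1: df = sum_i (∂f/∂x_i) dx_i = (z^2) dx + (4*y*z) dy + (2*x*z + 2*y^2 - 2) dz.
Step 2: Apply d again. Using the 1-form formula, the coefficient of dx ∧ dy in d(df) is ∂^2 f/∂x ∂y - ∂^2 f/∂y ∂x = (0) - (0) = 0 (equality of mixed partials for smooth f).
Similarly for dx ∧ dz and dy ∧ dz — all coefficients vanish. So d(df) = 0.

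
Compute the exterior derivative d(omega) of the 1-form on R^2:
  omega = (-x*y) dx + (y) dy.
d(omega) = (x) dx ∧ dy

For a 1-form omega = sum_i f_i dx_i, the exterior derivative is
  d(omega) = sum_{i < j} (∂f_j/∂x_i - ∂f_i/∂x_j) dx_i ∧ dx_j.
  coefficient of dx ∧ dy: ∂f_2/∂x - ∂f_1/∂y = ∂(y)/∂x - ∂(-x*y)/∂y = x
Assembling: d(omega) = (x) dx ∧ dy.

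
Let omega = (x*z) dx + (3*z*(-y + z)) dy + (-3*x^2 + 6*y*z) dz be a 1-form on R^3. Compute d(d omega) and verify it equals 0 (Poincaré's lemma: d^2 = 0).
d(d omega) = 0

Step 1: d omega = sum_{i<j} (∂f_j/∂x_i - ∂f_i/∂x_j) dx_i ∧ dx_j:
  coeff of dx ∧ dy: 0
  coeff of dx ∧ dz: -7*x
  coeff of dy ∧ dz: 3*y
Step 2: Apply d again to each 2-form coefficient. The only possible 3-form in R^3 is dx ∧ dy ∧ dz, with coefficient
  ∂(coeff of dy∧dz)/∂x - ∂(coeff of dx∧dz)/∂y + ∂(coeff of dx∧dy)/∂z
  = ∂/∂x (3*y) - ∂/∂y (-7*x) + ∂/∂z (0).
Each of these terms simplifies to sums of mixed partials that cancel in pairs. The result is 0 (by equality of mixed partials for smooth functions — Schwarz / Clairaut).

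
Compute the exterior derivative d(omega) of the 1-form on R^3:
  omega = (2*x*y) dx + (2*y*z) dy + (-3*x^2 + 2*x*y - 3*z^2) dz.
d(omega) = (-2*x) dx ∧ dy + (-6*x + 2*y) dx ∧ dz + (2*x - 2*y) dy ∧ dz

For a 1-form omega = sum_i f_i dx_i, the exterior derivative is
  d(omega) = sum_{i < j} (∂f_j/∂x_i - ∂f_i/∂x_j) dx_i ∧ dx_j.
  coefficient of dx ∧ dy: ∂f_2/∂x - ∂f_1/∂y = ∂(2*y*z)/∂x - ∂(2*x*y)/∂y = -2*x
  coefficient of dx ∧ dz: ∂f_3/∂x - ∂f_1/∂z = ∂(-3*x^2 + 2*x*y - 3*z^2)/∂x - ∂(2*x*y)/∂z = -6*x + 2*y
  coefficient of dy ∧ dz: ∂f_3/∂y - ∂f_2/∂z = ∂(-3*x^2 + 2*x*y - 3*z^2)/∂y - ∂(2*y*z)/∂z = 2*x - 2*y
Assembling: d(omega) = (-2*x) dx ∧ dy + (-6*x + 2*y) dx ∧ dz + (2*x - 2*y) dy ∧ dz.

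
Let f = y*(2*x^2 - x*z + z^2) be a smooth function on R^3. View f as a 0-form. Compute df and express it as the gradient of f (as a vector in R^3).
df = (y*(4*x - z)) dx + (2*x^2 - x*z + z^2) dy + (y*(-x + 2*z)) dz; grad f = (y*(4*x - z), 2*x^2 - x*z + z^2, y*(-x + 2*z))

For a 0-form f, d f = (∂f/∂x) dx + (∂f/∂y) dy + (∂f/∂z) dz. The components of the vector representation are exactly the entries of grad f in Cartesian coordinates:
  ∂f/∂x = y*(4*x - z)
  ∂f/∂y = 2*x^2 - x*z + z^2
  ∂f/∂z = y*(-x + 2*z).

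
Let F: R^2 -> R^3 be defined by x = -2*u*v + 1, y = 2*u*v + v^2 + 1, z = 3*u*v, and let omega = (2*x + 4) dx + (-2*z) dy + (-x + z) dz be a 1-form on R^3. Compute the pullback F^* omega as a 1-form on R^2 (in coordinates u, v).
F^* omega = (v*(11*u*v - 15)) du + (u*(11*u*v - 12*v^2 - 15)) dv

Using F^*(f dg) = (f ∘ F) d(g ∘ F), substitute each coordinate x_i by F_i(u, v) in f_i, and replace dx_i by d F_i = (∂F_i/∂u) du + (∂F_i/∂v) dv.
  For the x component: f_1(F) = -4*u*v + 6; d F_1 = (-2*v) du + (-2*u) dv
  For the y component: f_2(F) = -6*u*v; d F_2 = (2*v) du + (2*u + 2*v) dv
  For the z component: f_3(F) = 5*u*v - 1; d F_3 = (3*v) du + (3*u) dv
Combining and collecting du, dv coefficients:
  coeff of du: v*(11*u*v - 15)
  coeff of dv: u*(11*u*v - 12*v^2 - 15)
F^* omega = (v*(11*u*v - 15)) du + (u*(11*u*v - 12*v^2 - 15)) dv.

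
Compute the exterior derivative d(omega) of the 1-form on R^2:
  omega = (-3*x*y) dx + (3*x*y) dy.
d(omega) = (3*x + 3*y) dx ∧ dy

For a 1-form omega = sum_i f_i dx_i, the exterior derivative is
  d(omega) = sum_{i < j} (∂f_j/∂x_i - ∂f_i/∂x_j) dx_i ∧ dx_j.
  coefficient of dx ∧ dy: ∂f_2/∂x - ∂f_1/∂y = ∂(3*x*y)/∂x - ∂(-3*x*y)/∂y = 3*x + 3*y
Assembling: d(omega) = (3*x + 3*y) dx ∧ dy.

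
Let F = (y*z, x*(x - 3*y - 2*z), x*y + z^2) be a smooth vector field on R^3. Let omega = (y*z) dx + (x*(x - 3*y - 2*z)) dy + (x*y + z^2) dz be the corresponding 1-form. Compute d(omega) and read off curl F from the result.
d(omega) = (3*x) dy ∧ dz + (0) dz ∧ dx + (2*x - 3*y - 3*z) dx ∧ dy; curl F = (3*x, 0, 2*x - 3*y - 3*z)

d omega = sum_{i<j} (∂f_j/∂x_i - ∂f_i/∂x_j) dx_i ∧ dx_j. Under the identification (dy ∧ dz, dz ∧ dx, dx ∧ dy) ↔ (e_x, e_y, e_z), the coefficients are exactly the components of curl F. Compute:
  ∂R/∂y - ∂Q/∂z = (x) - (-2*x) = 3*x
  ∂P/∂z - ∂R/∂x = (y) - (y) = 0
  ∂Q/∂x - ∂P/∂y = (2*x - 3*y - 2*z) - (z) = 2*x - 3*y - 3*z.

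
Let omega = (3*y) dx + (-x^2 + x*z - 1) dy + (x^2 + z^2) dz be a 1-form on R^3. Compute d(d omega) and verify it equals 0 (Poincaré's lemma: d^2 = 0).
d(d omega) = 0

Step 1: d omega = sum_{i<j} (∂f_j/∂x_i - ∂f_i/∂x_j) dx_i ∧ dx_j:
  coeff of dx ∧ dy: -2*x + z - 3
  coeff of dx ∧ dz: 2*x
  coeff of dy ∧ dz: -x
Step 2: Apply d again to each 2-form coefficient. The only possible 3-form in R^3 is dx ∧ dy ∧ dz, with coefficient
  ∂(coeff of dy∧dz)/∂x - ∂(coeff of dx∧dz)/∂y + ∂(coeff of dx∧dy)/∂z
  = ∂/∂x (-x) - ∂/∂y (2*x) + ∂/∂z (-2*x + z - 3).
Each of these terms simplifies to sums of mixed partials that cancel in pairs. The result is 0 (by equality of mixed partials for smooth functions — Schwarz / Clairaut).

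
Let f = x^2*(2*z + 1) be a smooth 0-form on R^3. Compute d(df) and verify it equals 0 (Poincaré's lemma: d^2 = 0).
d(df) = 0

Step 1: df = sum_i (∂f/∂x_i) dx_i = (2*x*(2*z + 1)) dx + (0) dy + (2*x^2) dz.
Step 2: Apply d again. Using the 1-form formula, the coefficient of dx ∧ dy in d(df) is ∂^2 f/∂x ∂y - ∂^2 f/∂y ∂x = (0) - (0) = 0 (equality of mixed partials for smooth f).
Similarly for dx ∧ dz and dy ∧ dz — all coefficients vanish. So d(df) = 0.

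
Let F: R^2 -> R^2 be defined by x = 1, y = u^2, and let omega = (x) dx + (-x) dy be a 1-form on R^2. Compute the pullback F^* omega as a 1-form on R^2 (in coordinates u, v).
F^* omega = (-2*u) du

Using F^*(f dg) = (f ∘ F) d(g ∘ F), substitute each coordinate x_i by F_i(u, v) in f_i, and replace dx_i by d F_i = (∂F_i/∂u) du + (∂F_i/∂v) dv.
  For the x component: f_1(F) = 1; d F_1 = (0) du + (0) dv
  For the y component: f_2(F) = -1; d F_2 = (2*u) du + (0) dv
Combining and collecting du, dv coefficients:
  coeff of du: -2*u
  coeff of dv: 0
F^* omega = (-2*u) du.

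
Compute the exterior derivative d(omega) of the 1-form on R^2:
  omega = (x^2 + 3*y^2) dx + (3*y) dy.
d(omega) = (-6*y) dx ∧ dy

For a 1-form omega = sum_i f_i dx_i, the exterior derivative is
  d(omega) = sum_{i < j} (∂f_j/∂x_i - ∂f_i/∂x_j) dx_i ∧ dx_j.
  coefficient of dx ∧ dy: ∂f_2/∂x - ∂f_1/∂y = ∂(3*y)/∂x - ∂(x^2 + 3*y^2)/∂y = -6*y
Assembling: d(omega) = (-6*y) dx ∧ dy.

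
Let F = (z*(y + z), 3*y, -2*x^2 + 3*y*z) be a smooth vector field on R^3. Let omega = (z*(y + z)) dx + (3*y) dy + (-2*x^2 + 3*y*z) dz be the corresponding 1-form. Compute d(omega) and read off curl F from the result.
d(omega) = (3*z) dy ∧ dz + (4*x + y + 2*z) dz ∧ dx + (-z) dx ∧ dy; curl F = (3*z, 4*x + y + 2*z, -z)

d omega = sum_{i<j} (∂f_j/∂x_i - ∂f_i/∂x_j) dx_i ∧ dx_j. Under the identification (dy ∧ dz, dz ∧ dx, dx ∧ dy) ↔ (e_x, e_y, e_z), the coefficients are exactly the components of curl F. Compute:
  ∂R/∂y - ∂Q/∂z = (3*z) - (0) = 3*z
  ∂P/∂z - ∂R/∂x = (y + 2*z) - (-4*x) = 4*x + y + 2*z
  ∂Q/∂x - ∂P/∂y = (0) - (z) = -z.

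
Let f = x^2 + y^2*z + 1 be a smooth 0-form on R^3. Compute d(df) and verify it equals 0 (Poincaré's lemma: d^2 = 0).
d(df) = 0

Step 1: df = sum_i (∂f/∂x_i) dx_i = (2*x) dx + (2*y*z) dy + (y^2) dz.
Step 2: Apply d again. Using the 1-form formula, the coefficient of dx ∧ dy in d(df) is ∂^2 f/∂x ∂y - ∂^2 f/∂y ∂x = (0) - (0) = 0 (equality of mixed partials for smooth f).
Similarly for dx ∧ dz and dy ∧ dz — all coefficients vanish. So d(df) = 0.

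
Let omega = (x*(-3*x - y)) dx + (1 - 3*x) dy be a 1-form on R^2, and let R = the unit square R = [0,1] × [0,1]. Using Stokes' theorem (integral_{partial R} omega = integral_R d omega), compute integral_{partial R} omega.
integral_(partial R) omega = -5/2

Stokes: integral_partial_R omega = integral_R d omega with d omega = (∂Q/∂x - ∂P/∂y) dx ∧ dy.
  ∂Q/∂x = -3
  ∂P/∂y = -x
  integrand = ∂Q/∂x - ∂P/∂y = x - 3.
Integrating over R: integral_0^1 integral_0^1 (x - 3) dx dy = -5/2.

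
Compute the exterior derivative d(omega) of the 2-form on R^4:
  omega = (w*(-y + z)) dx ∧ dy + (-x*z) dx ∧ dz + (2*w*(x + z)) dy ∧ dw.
d(omega) = (w) dx ∧ dy ∧ dz + (2*w - y + z) dx ∧ dy ∧ dw + (-2*w) dy ∧ dz ∧ dw

For a 2-form omega = sum_{i<j} g_{ij} dx_i ∧ dx_j, the exterior derivative is
  d(omega) = sum_{i<j} d(g_{ij}) ∧ dx_i ∧ dx_j = sum_{i<j, k} (∂g_{ij}/∂x_k) dx_k ∧ dx_i ∧ dx_j.
Expand each term, using dx_k ∧ dx_i ∧ dx_j = sgn(permutation) dx_{(a)} ∧ dx_{(b)} ∧ dx_{(c)} with (a < b < c) sorted:
  d(w*(-y + z)) includes (∂/∂z)(w*(-y + z)) dz = (w) dz, which multiplied by dx ∧ dy gives (w) dx ∧ dy ∧ dz
  d(w*(-y + z)) includes (∂/∂w)(w*(-y + z)) dw = (-y + z) dw, which multiplied by dx ∧ dy gives (-y + z) dx ∧ dy ∧ dw
  d(2*w*(x + z)) includes (∂/∂x)(2*w*(x + z)) dx = (2*w) dx, which multiplied by dy ∧ dw gives (2*w) dx ∧ dy ∧ dw
  d(2*w*(x + z)) includes (∂/∂z)(2*w*(x + z)) dz = (2*w) dz, which multiplied by dy ∧ dw gives (-2*w) dy ∧ dz ∧ dw
Collecting like 3-forms: d(omega) = (w) dx ∧ dy ∧ dz + (2*w - y + z) dx ∧ dy ∧ dw + (-2*w) dy ∧ dz ∧ dw.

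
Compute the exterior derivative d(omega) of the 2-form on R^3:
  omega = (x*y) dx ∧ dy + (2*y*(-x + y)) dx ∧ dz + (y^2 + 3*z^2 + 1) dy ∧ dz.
d(omega) = (2*x - 4*y) dx ∧ dy ∧ dz

For a 2-form omega = sum_{i<j} g_{ij} dx_i ∧ dx_j, the exterior derivative is
  d(omega) = sum_{i<j} d(g_{ij}) ∧ dx_i ∧ dx_j = sum_{i<j, k} (∂g_{ij}/∂x_k) dx_k ∧ dx_i ∧ dx_j.
Expand each term, using dx_k ∧ dx_i ∧ dx_j = sgn(permutation) dx_{(a)} ∧ dx_{(b)} ∧ dx_{(c)} with (a < b < c) sorted:
  d(2*y*(-x + y)) includes (∂/∂y)(2*y*(-x + y)) dy = (-2*x + 4*y) dy, which multiplied by dx ∧ dz gives (2*x - 4*y) dx ∧ dy ∧ dz
Collecting like 3-forms: d(omega) = (2*x - 4*y) dx ∧ dy ∧ dz.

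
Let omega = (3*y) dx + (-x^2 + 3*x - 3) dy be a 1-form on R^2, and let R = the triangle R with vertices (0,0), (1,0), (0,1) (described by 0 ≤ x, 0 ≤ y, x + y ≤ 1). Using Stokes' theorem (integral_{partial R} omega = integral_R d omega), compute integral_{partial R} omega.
integral_(partial R) omega = -1/3

Stokes: integral_partial_R omega = integral_R d omega with d omega = (∂Q/∂x - ∂P/∂y) dx ∧ dy.
  ∂Q/∂x = 3 - 2*x
  ∂P/∂y = 3
  integrand = ∂Q/∂x - ∂P/∂y = -2*x.
Integrating over R: integral_0^1 integral_0^{1-x} (-2*x) dy dx = -1/3.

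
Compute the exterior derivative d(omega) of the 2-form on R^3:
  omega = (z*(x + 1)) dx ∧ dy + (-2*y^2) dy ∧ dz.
d(omega) = (x + 1) dx ∧ dy ∧ dz

For a 2-form omega = sum_{i<j} g_{ij} dx_i ∧ dx_j, the exterior derivative is
  d(omega) = sum_{i<j} d(g_{ij}) ∧ dx_i ∧ dx_j = sum_{i<j, k} (∂g_{ij}/∂x_k) dx_k ∧ dx_i ∧ dx_j.
Expand each term, using dx_k ∧ dx_i ∧ dx_j = sgn(permutation) dx_{(a)} ∧ dx_{(b)} ∧ dx_{(c)} with (a < b < c) sorted:
  d(z*(x + 1)) includes (∂/∂z)(z*(x + 1)) dz = (x + 1) dz, which multiplied by dx ∧ dy gives (x + 1) dx ∧ dy ∧ dz
Collecting like 3-forms: d(omega) = (x + 1) dx ∧ dy ∧ dz.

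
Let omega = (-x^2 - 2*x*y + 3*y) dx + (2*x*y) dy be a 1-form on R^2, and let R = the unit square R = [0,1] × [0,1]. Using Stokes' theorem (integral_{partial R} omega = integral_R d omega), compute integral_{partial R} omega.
integral_(partial R) omega = -1

Stokes: integral_partial_R omega = integral_R d omega with d omega = (∂Q/∂x - ∂P/∂y) dx ∧ dy.
  ∂Q/∂x = 2*y
  ∂P/∂y = 3 - 2*x
  integrand = ∂Q/∂x - ∂P/∂y = 2*x + 2*y - 3.
Integrating over R: integral_0^1 integral_0^1 (2*x + 2*y - 3) dx dy = -1.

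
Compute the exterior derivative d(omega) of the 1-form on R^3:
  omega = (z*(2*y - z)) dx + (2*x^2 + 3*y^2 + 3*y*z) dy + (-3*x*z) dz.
d(omega) = (4*x - 2*z) dx ∧ dy + (-2*y - z) dx ∧ dz + (-3*y) dy ∧ dz

For a 1-form omega = sum_i f_i dx_i, the exterior derivative is
  d(omega) = sum_{i < j} (∂f_j/∂x_i - ∂f_i/∂x_j) dx_i ∧ dx_j.
  coefficient of dx ∧ dy: ∂f_2/∂x - ∂f_1/∂y = ∂(2*x^2 + 3*y^2 + 3*y*z)/∂x - ∂(z*(2*y - z))/∂y = 4*x - 2*z
  coefficient of dx ∧ dz: ∂f_3/∂x - ∂f_1/∂z = ∂(-3*x*z)/∂x - ∂(z*(2*y - z))/∂z = -2*y - z
  coefficient of dy ∧ dz: ∂f_3/∂y - ∂f_2/∂z = ∂(-3*x*z)/∂y - ∂(2*x^2 + 3*y^2 + 3*y*z)/∂z = -3*y
Assembling: d(omega) = (4*x - 2*z) dx ∧ dy + (-2*y - z) dx ∧ dz + (-3*y) dy ∧ dz.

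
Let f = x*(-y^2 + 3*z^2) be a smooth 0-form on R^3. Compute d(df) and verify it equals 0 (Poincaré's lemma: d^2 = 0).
d(df) = 0

Step 1: df = sum_i (∂f/∂x_i) dx_i = (-y^2 + 3*z^2) dx + (-2*x*y) dy + (6*x*z) dz.
Step 2: Apply d again. Using the 1-form formula, the coefficient of dx ∧ dy in d(df) is ∂^2 f/∂x ∂y - ∂^2 f/∂y ∂x = (-2*y) - (-2*y) = 0 (equality of mixed partials for smooth f).
Similarly for dx ∧ dz and dy ∧ dz — all coefficients vanish. So d(df) = 0.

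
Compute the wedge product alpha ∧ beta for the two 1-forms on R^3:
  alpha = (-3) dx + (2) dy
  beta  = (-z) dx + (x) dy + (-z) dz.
alpha ∧ beta = (-3*x + 2*z) dx ∧ dy + (3*z) dx ∧ dz + (-2*z) dy ∧ dz

Distribute the wedge, using dx_i ∧ dx_j = -dx_j ∧ dx_i and dx_i ∧ dx_i = 0. For each pair (i, j) with i < j, the coefficient of dx_i ∧ dx_j in alpha ∧ beta is (alpha_i * beta_j - alpha_j * beta_i). Collecting: alpha ∧ beta = (-3*x + 2*z) dx ∧ dy + (3*z) dx ∧ dz + (-2*z) dy ∧ dz.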